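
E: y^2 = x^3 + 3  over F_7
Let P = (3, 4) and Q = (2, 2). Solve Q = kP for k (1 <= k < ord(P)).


Enumerate multiples of P until we hit Q = (2, 2):
  1P = (3, 4)
  2P = (2, 2)
Match found at i = 2.

k = 2


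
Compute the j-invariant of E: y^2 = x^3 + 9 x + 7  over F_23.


Delta = -16(4 a^3 + 27 b^2) mod 23 = 3
-1728 * (4 a)^3 = -1728 * (4*9)^3 mod 23 = 10
j = 10 * 3^(-1) mod 23 = 11

j = 11 (mod 23)


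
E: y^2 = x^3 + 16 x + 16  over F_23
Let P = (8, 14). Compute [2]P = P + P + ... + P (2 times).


k = 2 = 10_2 (binary, LSB first: 01)
Double-and-add from P = (8, 14):
  bit 0 = 0: acc unchanged = O
  bit 1 = 1: acc = O + (19, 16) = (19, 16)

2P = (19, 16)


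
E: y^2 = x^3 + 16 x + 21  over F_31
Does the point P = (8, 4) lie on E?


Check whether y^2 = x^3 + 16 x + 21 (mod 31) for (x, y) = (8, 4).
LHS: y^2 = 4^2 mod 31 = 16
RHS: x^3 + 16 x + 21 = 8^3 + 16*8 + 21 mod 31 = 10
LHS != RHS

No, not on the curve


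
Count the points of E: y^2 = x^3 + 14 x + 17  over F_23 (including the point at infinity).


For each x in F_23, count y with y^2 = x^3 + 14 x + 17 mod 23:
  x = 1: RHS = 9, y in [3, 20]  -> 2 point(s)
  x = 6: RHS = 18, y in [8, 15]  -> 2 point(s)
  x = 12: RHS = 4, y in [2, 21]  -> 2 point(s)
  x = 13: RHS = 4, y in [2, 21]  -> 2 point(s)
  x = 14: RHS = 13, y in [6, 17]  -> 2 point(s)
  x = 16: RHS = 13, y in [6, 17]  -> 2 point(s)
  x = 17: RHS = 16, y in [4, 19]  -> 2 point(s)
  x = 18: RHS = 6, y in [11, 12]  -> 2 point(s)
  x = 19: RHS = 12, y in [9, 14]  -> 2 point(s)
  x = 21: RHS = 4, y in [2, 21]  -> 2 point(s)
  x = 22: RHS = 2, y in [5, 18]  -> 2 point(s)
Affine points: 22. Add the point at infinity: total = 23.

#E(F_23) = 23


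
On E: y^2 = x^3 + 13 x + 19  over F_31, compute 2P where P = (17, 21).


Doubling: s = (3 x1^2 + a) / (2 y1)
s = (3*17^2 + 13) / (2*21) mod 31 = 18
x3 = s^2 - 2 x1 mod 31 = 18^2 - 2*17 = 11
y3 = s (x1 - x3) - y1 mod 31 = 18 * (17 - 11) - 21 = 25

2P = (11, 25)


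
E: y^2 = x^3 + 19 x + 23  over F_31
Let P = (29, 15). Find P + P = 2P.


Doubling: s = (3 x1^2 + a) / (2 y1)
s = (3*29^2 + 19) / (2*15) mod 31 = 0
x3 = s^2 - 2 x1 mod 31 = 0^2 - 2*29 = 4
y3 = s (x1 - x3) - y1 mod 31 = 0 * (29 - 4) - 15 = 16

2P = (4, 16)


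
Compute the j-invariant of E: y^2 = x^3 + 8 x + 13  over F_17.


Delta = -16(4 a^3 + 27 b^2) mod 17 = 15
-1728 * (4 a)^3 = -1728 * (4*8)^3 mod 17 = 3
j = 3 * 15^(-1) mod 17 = 7

j = 7 (mod 17)


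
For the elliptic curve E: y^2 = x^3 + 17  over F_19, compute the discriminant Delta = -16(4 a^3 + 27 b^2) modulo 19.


4 a^3 + 27 b^2 = 4*0^3 + 27*17^2 = 0 + 7803 = 7803
Delta = -16 * (7803) = -124848
Delta mod 19 = 1

Delta = 1 (mod 19)


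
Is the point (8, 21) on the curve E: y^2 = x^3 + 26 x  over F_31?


Check whether y^2 = x^3 + 26 x + 0 (mod 31) for (x, y) = (8, 21).
LHS: y^2 = 21^2 mod 31 = 7
RHS: x^3 + 26 x + 0 = 8^3 + 26*8 + 0 mod 31 = 7
LHS = RHS

Yes, on the curve


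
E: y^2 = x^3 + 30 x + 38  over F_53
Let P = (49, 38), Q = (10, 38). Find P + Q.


P != Q, so use the chord formula.
s = (y2 - y1) / (x2 - x1) = (0) / (14) mod 53 = 0
x3 = s^2 - x1 - x2 mod 53 = 0^2 - 49 - 10 = 47
y3 = s (x1 - x3) - y1 mod 53 = 0 * (49 - 47) - 38 = 15

P + Q = (47, 15)


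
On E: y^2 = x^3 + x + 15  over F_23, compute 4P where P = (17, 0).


k = 4 = 100_2 (binary, LSB first: 001)
Double-and-add from P = (17, 0):
  bit 0 = 0: acc unchanged = O
  bit 1 = 0: acc unchanged = O
  bit 2 = 1: acc = O + O = O

4P = O


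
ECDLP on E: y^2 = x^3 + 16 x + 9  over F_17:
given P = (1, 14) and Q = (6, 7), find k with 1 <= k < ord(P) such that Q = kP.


Enumerate multiples of P until we hit Q = (6, 7):
  1P = (1, 14)
  2P = (0, 14)
  3P = (16, 3)
  4P = (9, 10)
  5P = (3, 4)
  6P = (4, 1)
  7P = (10, 8)
  8P = (14, 6)
  9P = (6, 10)
  10P = (12, 5)
  11P = (2, 10)
  12P = (13, 0)
  13P = (2, 7)
  14P = (12, 12)
  15P = (6, 7)
Match found at i = 15.

k = 15


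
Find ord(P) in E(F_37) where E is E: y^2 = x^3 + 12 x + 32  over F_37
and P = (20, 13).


Compute successive multiples of P until we hit O:
  1P = (20, 13)
  2P = (31, 15)
  3P = (16, 18)
  4P = (28, 34)
  5P = (30, 7)
  6P = (14, 13)
  7P = (3, 24)
  8P = (2, 8)
  ... (continuing to 34P)
  34P = O

ord(P) = 34


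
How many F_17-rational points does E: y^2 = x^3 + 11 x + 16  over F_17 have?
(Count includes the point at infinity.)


For each x in F_17, count y with y^2 = x^3 + 11 x + 16 mod 17:
  x = 0: RHS = 16, y in [4, 13]  -> 2 point(s)
  x = 3: RHS = 8, y in [5, 12]  -> 2 point(s)
  x = 5: RHS = 9, y in [3, 14]  -> 2 point(s)
  x = 6: RHS = 9, y in [3, 14]  -> 2 point(s)
  x = 8: RHS = 4, y in [2, 15]  -> 2 point(s)
  x = 10: RHS = 4, y in [2, 15]  -> 2 point(s)
  x = 16: RHS = 4, y in [2, 15]  -> 2 point(s)
Affine points: 14. Add the point at infinity: total = 15.

#E(F_17) = 15


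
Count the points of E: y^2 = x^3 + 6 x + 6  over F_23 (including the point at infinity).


For each x in F_23, count y with y^2 = x^3 + 6 x + 6 mod 23:
  x = 0: RHS = 6, y in [11, 12]  -> 2 point(s)
  x = 1: RHS = 13, y in [6, 17]  -> 2 point(s)
  x = 2: RHS = 3, y in [7, 16]  -> 2 point(s)
  x = 4: RHS = 2, y in [5, 18]  -> 2 point(s)
  x = 5: RHS = 0, y in [0]  -> 1 point(s)
  x = 7: RHS = 0, y in [0]  -> 1 point(s)
  x = 10: RHS = 8, y in [10, 13]  -> 2 point(s)
  x = 11: RHS = 0, y in [0]  -> 1 point(s)
  x = 12: RHS = 12, y in [9, 14]  -> 2 point(s)
  x = 13: RHS = 4, y in [2, 21]  -> 2 point(s)
  x = 16: RHS = 12, y in [9, 14]  -> 2 point(s)
  x = 18: RHS = 12, y in [9, 14]  -> 2 point(s)
  x = 21: RHS = 9, y in [3, 20]  -> 2 point(s)
Affine points: 23. Add the point at infinity: total = 24.

#E(F_23) = 24


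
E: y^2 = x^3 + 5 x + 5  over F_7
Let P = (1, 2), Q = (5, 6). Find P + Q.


P != Q, so use the chord formula.
s = (y2 - y1) / (x2 - x1) = (4) / (4) mod 7 = 1
x3 = s^2 - x1 - x2 mod 7 = 1^2 - 1 - 5 = 2
y3 = s (x1 - x3) - y1 mod 7 = 1 * (1 - 2) - 2 = 4

P + Q = (2, 4)


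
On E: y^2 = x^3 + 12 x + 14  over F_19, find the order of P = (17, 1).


Compute successive multiples of P until we hit O:
  1P = (17, 1)
  2P = (15, 4)
  3P = (13, 12)
  4P = (12, 9)
  5P = (7, 2)
  6P = (18, 1)
  7P = (3, 18)
  8P = (6, 6)
  ... (continuing to 20P)
  20P = O

ord(P) = 20


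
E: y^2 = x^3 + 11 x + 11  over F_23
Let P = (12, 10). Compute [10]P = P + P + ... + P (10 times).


k = 10 = 1010_2 (binary, LSB first: 0101)
Double-and-add from P = (12, 10):
  bit 0 = 0: acc unchanged = O
  bit 1 = 1: acc = O + (3, 18) = (3, 18)
  bit 2 = 0: acc unchanged = (3, 18)
  bit 3 = 1: acc = (3, 18) + (19, 8) = (19, 15)

10P = (19, 15)


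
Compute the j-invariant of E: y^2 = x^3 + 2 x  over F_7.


Delta = -16(4 a^3 + 27 b^2) mod 7 = 6
-1728 * (4 a)^3 = -1728 * (4*2)^3 mod 7 = 1
j = 1 * 6^(-1) mod 7 = 6

j = 6 (mod 7)


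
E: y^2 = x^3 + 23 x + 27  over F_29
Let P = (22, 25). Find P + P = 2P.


Doubling: s = (3 x1^2 + a) / (2 y1)
s = (3*22^2 + 23) / (2*25) mod 29 = 15
x3 = s^2 - 2 x1 mod 29 = 15^2 - 2*22 = 7
y3 = s (x1 - x3) - y1 mod 29 = 15 * (22 - 7) - 25 = 26

2P = (7, 26)


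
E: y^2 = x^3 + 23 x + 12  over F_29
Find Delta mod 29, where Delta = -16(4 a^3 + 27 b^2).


4 a^3 + 27 b^2 = 4*23^3 + 27*12^2 = 48668 + 3888 = 52556
Delta = -16 * (52556) = -840896
Delta mod 29 = 17

Delta = 17 (mod 29)


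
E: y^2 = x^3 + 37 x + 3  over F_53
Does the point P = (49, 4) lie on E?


Check whether y^2 = x^3 + 37 x + 3 (mod 53) for (x, y) = (49, 4).
LHS: y^2 = 4^2 mod 53 = 16
RHS: x^3 + 37 x + 3 = 49^3 + 37*49 + 3 mod 53 = 3
LHS != RHS

No, not on the curve


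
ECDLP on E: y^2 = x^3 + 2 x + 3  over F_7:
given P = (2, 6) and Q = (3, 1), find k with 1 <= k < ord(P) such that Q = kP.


Enumerate multiples of P until we hit Q = (3, 1):
  1P = (2, 6)
  2P = (3, 1)
Match found at i = 2.

k = 2


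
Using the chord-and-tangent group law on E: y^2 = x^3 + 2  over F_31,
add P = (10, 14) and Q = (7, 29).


P != Q, so use the chord formula.
s = (y2 - y1) / (x2 - x1) = (15) / (28) mod 31 = 26
x3 = s^2 - x1 - x2 mod 31 = 26^2 - 10 - 7 = 8
y3 = s (x1 - x3) - y1 mod 31 = 26 * (10 - 8) - 14 = 7

P + Q = (8, 7)


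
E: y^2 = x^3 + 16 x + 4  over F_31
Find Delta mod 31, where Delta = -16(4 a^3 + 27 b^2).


4 a^3 + 27 b^2 = 4*16^3 + 27*4^2 = 16384 + 432 = 16816
Delta = -16 * (16816) = -269056
Delta mod 31 = 24

Delta = 24 (mod 31)


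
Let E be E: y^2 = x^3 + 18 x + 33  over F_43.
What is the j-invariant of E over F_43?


Delta = -16(4 a^3 + 27 b^2) mod 43 = 7
-1728 * (4 a)^3 = -1728 * (4*18)^3 mod 43 = 22
j = 22 * 7^(-1) mod 43 = 40

j = 40 (mod 43)


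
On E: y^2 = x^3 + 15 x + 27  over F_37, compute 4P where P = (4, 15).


k = 4 = 100_2 (binary, LSB first: 001)
Double-and-add from P = (4, 15):
  bit 0 = 0: acc unchanged = O
  bit 1 = 0: acc unchanged = O
  bit 2 = 1: acc = O + (6, 0) = (6, 0)

4P = (6, 0)


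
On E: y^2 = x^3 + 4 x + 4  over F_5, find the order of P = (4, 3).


Compute successive multiples of P until we hit O:
  1P = (4, 3)
  2P = (1, 3)
  3P = (0, 2)
  4P = (2, 0)
  5P = (0, 3)
  6P = (1, 2)
  7P = (4, 2)
  8P = O

ord(P) = 8


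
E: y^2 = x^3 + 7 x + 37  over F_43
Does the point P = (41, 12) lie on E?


Check whether y^2 = x^3 + 7 x + 37 (mod 43) for (x, y) = (41, 12).
LHS: y^2 = 12^2 mod 43 = 15
RHS: x^3 + 7 x + 37 = 41^3 + 7*41 + 37 mod 43 = 15
LHS = RHS

Yes, on the curve


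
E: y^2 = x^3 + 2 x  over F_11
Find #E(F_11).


For each x in F_11, count y with y^2 = x^3 + 2 x + 0 mod 11:
  x = 0: RHS = 0, y in [0]  -> 1 point(s)
  x = 1: RHS = 3, y in [5, 6]  -> 2 point(s)
  x = 2: RHS = 1, y in [1, 10]  -> 2 point(s)
  x = 3: RHS = 0, y in [0]  -> 1 point(s)
  x = 5: RHS = 3, y in [5, 6]  -> 2 point(s)
  x = 7: RHS = 5, y in [4, 7]  -> 2 point(s)
  x = 8: RHS = 0, y in [0]  -> 1 point(s)
Affine points: 11. Add the point at infinity: total = 12.

#E(F_11) = 12


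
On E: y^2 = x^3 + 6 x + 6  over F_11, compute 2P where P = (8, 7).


Doubling: s = (3 x1^2 + a) / (2 y1)
s = (3*8^2 + 6) / (2*7) mod 11 = 0
x3 = s^2 - 2 x1 mod 11 = 0^2 - 2*8 = 6
y3 = s (x1 - x3) - y1 mod 11 = 0 * (8 - 6) - 7 = 4

2P = (6, 4)


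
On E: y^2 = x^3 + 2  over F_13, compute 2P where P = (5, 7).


Doubling: s = (3 x1^2 + a) / (2 y1)
s = (3*5^2 + 0) / (2*7) mod 13 = 10
x3 = s^2 - 2 x1 mod 13 = 10^2 - 2*5 = 12
y3 = s (x1 - x3) - y1 mod 13 = 10 * (5 - 12) - 7 = 1

2P = (12, 1)


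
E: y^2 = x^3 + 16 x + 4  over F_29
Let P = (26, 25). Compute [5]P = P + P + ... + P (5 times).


k = 5 = 101_2 (binary, LSB first: 101)
Double-and-add from P = (26, 25):
  bit 0 = 1: acc = O + (26, 25) = (26, 25)
  bit 1 = 0: acc unchanged = (26, 25)
  bit 2 = 1: acc = (26, 25) + (16, 21) = (15, 20)

5P = (15, 20)


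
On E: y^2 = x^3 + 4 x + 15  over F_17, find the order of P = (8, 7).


Compute successive multiples of P until we hit O:
  1P = (8, 7)
  2P = (10, 16)
  3P = (15, 4)
  4P = (15, 13)
  5P = (10, 1)
  6P = (8, 10)
  7P = O

ord(P) = 7


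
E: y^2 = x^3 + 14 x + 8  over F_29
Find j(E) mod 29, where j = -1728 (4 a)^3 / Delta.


Delta = -16(4 a^3 + 27 b^2) mod 29 = 26
-1728 * (4 a)^3 = -1728 * (4*14)^3 mod 29 = 20
j = 20 * 26^(-1) mod 29 = 3

j = 3 (mod 29)


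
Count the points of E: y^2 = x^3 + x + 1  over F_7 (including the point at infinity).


For each x in F_7, count y with y^2 = x^3 + 1 x + 1 mod 7:
  x = 0: RHS = 1, y in [1, 6]  -> 2 point(s)
  x = 2: RHS = 4, y in [2, 5]  -> 2 point(s)
Affine points: 4. Add the point at infinity: total = 5.

#E(F_7) = 5


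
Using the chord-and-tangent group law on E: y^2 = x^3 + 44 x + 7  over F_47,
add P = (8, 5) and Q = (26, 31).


P != Q, so use the chord formula.
s = (y2 - y1) / (x2 - x1) = (26) / (18) mod 47 = 38
x3 = s^2 - x1 - x2 mod 47 = 38^2 - 8 - 26 = 0
y3 = s (x1 - x3) - y1 mod 47 = 38 * (8 - 0) - 5 = 17

P + Q = (0, 17)


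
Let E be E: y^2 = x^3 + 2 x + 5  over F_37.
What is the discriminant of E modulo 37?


4 a^3 + 27 b^2 = 4*2^3 + 27*5^2 = 32 + 675 = 707
Delta = -16 * (707) = -11312
Delta mod 37 = 10

Delta = 10 (mod 37)


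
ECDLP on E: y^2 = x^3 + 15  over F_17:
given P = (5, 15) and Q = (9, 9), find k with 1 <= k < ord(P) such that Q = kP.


Enumerate multiples of P until we hit Q = (9, 9):
  1P = (5, 15)
  2P = (9, 9)
Match found at i = 2.

k = 2


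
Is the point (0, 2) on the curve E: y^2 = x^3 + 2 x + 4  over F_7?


Check whether y^2 = x^3 + 2 x + 4 (mod 7) for (x, y) = (0, 2).
LHS: y^2 = 2^2 mod 7 = 4
RHS: x^3 + 2 x + 4 = 0^3 + 2*0 + 4 mod 7 = 4
LHS = RHS

Yes, on the curve


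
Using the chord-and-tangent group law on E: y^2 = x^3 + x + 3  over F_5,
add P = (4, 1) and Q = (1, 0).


P != Q, so use the chord formula.
s = (y2 - y1) / (x2 - x1) = (4) / (2) mod 5 = 2
x3 = s^2 - x1 - x2 mod 5 = 2^2 - 4 - 1 = 4
y3 = s (x1 - x3) - y1 mod 5 = 2 * (4 - 4) - 1 = 4

P + Q = (4, 4)


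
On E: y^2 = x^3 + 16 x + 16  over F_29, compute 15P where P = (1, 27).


k = 15 = 1111_2 (binary, LSB first: 1111)
Double-and-add from P = (1, 27):
  bit 0 = 1: acc = O + (1, 27) = (1, 27)
  bit 1 = 1: acc = (1, 27) + (26, 12) = (7, 23)
  bit 2 = 1: acc = (7, 23) + (15, 21) = (27, 11)
  bit 3 = 1: acc = (27, 11) + (23, 20) = (4, 17)

15P = (4, 17)


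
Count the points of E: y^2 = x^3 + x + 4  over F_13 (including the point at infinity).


For each x in F_13, count y with y^2 = x^3 + 1 x + 4 mod 13:
  x = 0: RHS = 4, y in [2, 11]  -> 2 point(s)
  x = 2: RHS = 1, y in [1, 12]  -> 2 point(s)
  x = 5: RHS = 4, y in [2, 11]  -> 2 point(s)
  x = 7: RHS = 3, y in [4, 9]  -> 2 point(s)
  x = 8: RHS = 4, y in [2, 11]  -> 2 point(s)
  x = 9: RHS = 1, y in [1, 12]  -> 2 point(s)
  x = 10: RHS = 0, y in [0]  -> 1 point(s)
Affine points: 13. Add the point at infinity: total = 14.

#E(F_13) = 14


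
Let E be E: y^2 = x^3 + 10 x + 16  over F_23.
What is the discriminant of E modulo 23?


4 a^3 + 27 b^2 = 4*10^3 + 27*16^2 = 4000 + 6912 = 10912
Delta = -16 * (10912) = -174592
Delta mod 23 = 1

Delta = 1 (mod 23)


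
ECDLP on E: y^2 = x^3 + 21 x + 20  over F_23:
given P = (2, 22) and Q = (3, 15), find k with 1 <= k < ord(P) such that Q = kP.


Enumerate multiples of P until we hit Q = (3, 15):
  1P = (2, 22)
  2P = (21, 4)
  3P = (3, 8)
  4P = (7, 2)
  5P = (7, 21)
  6P = (3, 15)
Match found at i = 6.

k = 6


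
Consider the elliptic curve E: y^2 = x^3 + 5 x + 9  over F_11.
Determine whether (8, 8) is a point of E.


Check whether y^2 = x^3 + 5 x + 9 (mod 11) for (x, y) = (8, 8).
LHS: y^2 = 8^2 mod 11 = 9
RHS: x^3 + 5 x + 9 = 8^3 + 5*8 + 9 mod 11 = 0
LHS != RHS

No, not on the curve


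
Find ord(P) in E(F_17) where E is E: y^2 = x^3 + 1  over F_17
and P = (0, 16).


Compute successive multiples of P until we hit O:
  1P = (0, 16)
  2P = (0, 1)
  3P = O

ord(P) = 3


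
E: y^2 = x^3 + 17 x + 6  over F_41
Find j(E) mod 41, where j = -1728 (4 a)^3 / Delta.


Delta = -16(4 a^3 + 27 b^2) mod 41 = 25
-1728 * (4 a)^3 = -1728 * (4*17)^3 mod 41 = 23
j = 23 * 25^(-1) mod 41 = 37

j = 37 (mod 41)


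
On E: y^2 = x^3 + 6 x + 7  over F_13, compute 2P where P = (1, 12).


Doubling: s = (3 x1^2 + a) / (2 y1)
s = (3*1^2 + 6) / (2*12) mod 13 = 2
x3 = s^2 - 2 x1 mod 13 = 2^2 - 2*1 = 2
y3 = s (x1 - x3) - y1 mod 13 = 2 * (1 - 2) - 12 = 12

2P = (2, 12)


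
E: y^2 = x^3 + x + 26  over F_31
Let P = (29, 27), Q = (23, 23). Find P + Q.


P != Q, so use the chord formula.
s = (y2 - y1) / (x2 - x1) = (27) / (25) mod 31 = 11
x3 = s^2 - x1 - x2 mod 31 = 11^2 - 29 - 23 = 7
y3 = s (x1 - x3) - y1 mod 31 = 11 * (29 - 7) - 27 = 29

P + Q = (7, 29)


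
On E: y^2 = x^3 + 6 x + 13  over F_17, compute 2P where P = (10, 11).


Doubling: s = (3 x1^2 + a) / (2 y1)
s = (3*10^2 + 6) / (2*11) mod 17 = 0
x3 = s^2 - 2 x1 mod 17 = 0^2 - 2*10 = 14
y3 = s (x1 - x3) - y1 mod 17 = 0 * (10 - 14) - 11 = 6

2P = (14, 6)


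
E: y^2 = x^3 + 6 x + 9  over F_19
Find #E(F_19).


For each x in F_19, count y with y^2 = x^3 + 6 x + 9 mod 19:
  x = 0: RHS = 9, y in [3, 16]  -> 2 point(s)
  x = 1: RHS = 16, y in [4, 15]  -> 2 point(s)
  x = 3: RHS = 16, y in [4, 15]  -> 2 point(s)
  x = 10: RHS = 5, y in [9, 10]  -> 2 point(s)
  x = 11: RHS = 0, y in [0]  -> 1 point(s)
  x = 12: RHS = 4, y in [2, 17]  -> 2 point(s)
  x = 13: RHS = 4, y in [2, 17]  -> 2 point(s)
  x = 14: RHS = 6, y in [5, 14]  -> 2 point(s)
  x = 15: RHS = 16, y in [4, 15]  -> 2 point(s)
Affine points: 17. Add the point at infinity: total = 18.

#E(F_19) = 18


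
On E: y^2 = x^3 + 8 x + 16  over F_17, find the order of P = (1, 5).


Compute successive multiples of P until we hit O:
  1P = (1, 5)
  2P = (14, 13)
  3P = (6, 5)
  4P = (10, 12)
  5P = (15, 3)
  6P = (9, 1)
  7P = (3, 13)
  8P = (12, 2)
  ... (continuing to 19P)
  19P = O

ord(P) = 19


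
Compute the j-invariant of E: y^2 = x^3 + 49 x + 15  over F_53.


Delta = -16(4 a^3 + 27 b^2) mod 53 = 17
-1728 * (4 a)^3 = -1728 * (4*49)^3 mod 53 = 3
j = 3 * 17^(-1) mod 53 = 22

j = 22 (mod 53)


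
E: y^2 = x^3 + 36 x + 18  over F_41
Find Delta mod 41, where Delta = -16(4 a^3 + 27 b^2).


4 a^3 + 27 b^2 = 4*36^3 + 27*18^2 = 186624 + 8748 = 195372
Delta = -16 * (195372) = -3125952
Delta mod 41 = 11

Delta = 11 (mod 41)


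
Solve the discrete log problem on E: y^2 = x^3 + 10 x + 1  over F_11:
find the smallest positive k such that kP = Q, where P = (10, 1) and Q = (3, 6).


Enumerate multiples of P until we hit Q = (3, 6):
  1P = (10, 1)
  2P = (3, 6)
Match found at i = 2.

k = 2


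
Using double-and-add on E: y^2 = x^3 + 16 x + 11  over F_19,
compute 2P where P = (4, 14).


k = 2 = 10_2 (binary, LSB first: 01)
Double-and-add from P = (4, 14):
  bit 0 = 0: acc unchanged = O
  bit 1 = 1: acc = O + (17, 16) = (17, 16)

2P = (17, 16)


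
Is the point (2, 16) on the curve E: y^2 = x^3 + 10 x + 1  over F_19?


Check whether y^2 = x^3 + 10 x + 1 (mod 19) for (x, y) = (2, 16).
LHS: y^2 = 16^2 mod 19 = 9
RHS: x^3 + 10 x + 1 = 2^3 + 10*2 + 1 mod 19 = 10
LHS != RHS

No, not on the curve


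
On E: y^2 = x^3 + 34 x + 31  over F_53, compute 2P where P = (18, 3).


Doubling: s = (3 x1^2 + a) / (2 y1)
s = (3*18^2 + 34) / (2*3) mod 53 = 44
x3 = s^2 - 2 x1 mod 53 = 44^2 - 2*18 = 45
y3 = s (x1 - x3) - y1 mod 53 = 44 * (18 - 45) - 3 = 28

2P = (45, 28)


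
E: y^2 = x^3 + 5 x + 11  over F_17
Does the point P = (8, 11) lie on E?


Check whether y^2 = x^3 + 5 x + 11 (mod 17) for (x, y) = (8, 11).
LHS: y^2 = 11^2 mod 17 = 2
RHS: x^3 + 5 x + 11 = 8^3 + 5*8 + 11 mod 17 = 2
LHS = RHS

Yes, on the curve


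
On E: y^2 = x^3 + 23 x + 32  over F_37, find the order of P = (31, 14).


Compute successive multiples of P until we hit O:
  1P = (31, 14)
  2P = (11, 32)
  3P = (28, 24)
  4P = (22, 30)
  5P = (10, 35)
  6P = (34, 26)
  7P = (25, 10)
  8P = (2, 30)
  ... (continuing to 34P)
  34P = O

ord(P) = 34


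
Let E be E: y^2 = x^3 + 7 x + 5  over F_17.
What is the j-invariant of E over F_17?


Delta = -16(4 a^3 + 27 b^2) mod 17 = 7
-1728 * (4 a)^3 = -1728 * (4*7)^3 mod 17 = 13
j = 13 * 7^(-1) mod 17 = 14

j = 14 (mod 17)


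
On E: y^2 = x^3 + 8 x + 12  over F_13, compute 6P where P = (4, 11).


k = 6 = 110_2 (binary, LSB first: 011)
Double-and-add from P = (4, 11):
  bit 0 = 0: acc unchanged = O
  bit 1 = 1: acc = O + (6, 4) = (6, 4)
  bit 2 = 1: acc = (6, 4) + (0, 5) = (11, 12)

6P = (11, 12)


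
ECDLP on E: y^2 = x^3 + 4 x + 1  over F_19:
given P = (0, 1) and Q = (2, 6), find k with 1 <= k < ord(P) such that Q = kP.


Enumerate multiples of P until we hit Q = (2, 6):
  1P = (0, 1)
  2P = (4, 10)
  3P = (7, 7)
  4P = (17, 17)
  5P = (9, 14)
  6P = (2, 13)
  7P = (15, 4)
  8P = (1, 14)
  9P = (16, 0)
  10P = (1, 5)
  11P = (15, 15)
  12P = (2, 6)
Match found at i = 12.

k = 12


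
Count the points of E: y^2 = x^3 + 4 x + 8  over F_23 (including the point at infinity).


For each x in F_23, count y with y^2 = x^3 + 4 x + 8 mod 23:
  x = 0: RHS = 8, y in [10, 13]  -> 2 point(s)
  x = 1: RHS = 13, y in [6, 17]  -> 2 point(s)
  x = 2: RHS = 1, y in [1, 22]  -> 2 point(s)
  x = 3: RHS = 1, y in [1, 22]  -> 2 point(s)
  x = 6: RHS = 18, y in [8, 15]  -> 2 point(s)
  x = 8: RHS = 0, y in [0]  -> 1 point(s)
  x = 10: RHS = 13, y in [6, 17]  -> 2 point(s)
  x = 11: RHS = 3, y in [7, 16]  -> 2 point(s)
  x = 12: RHS = 13, y in [6, 17]  -> 2 point(s)
  x = 13: RHS = 3, y in [7, 16]  -> 2 point(s)
  x = 14: RHS = 2, y in [5, 18]  -> 2 point(s)
  x = 15: RHS = 16, y in [4, 19]  -> 2 point(s)
  x = 18: RHS = 1, y in [1, 22]  -> 2 point(s)
  x = 22: RHS = 3, y in [7, 16]  -> 2 point(s)
Affine points: 27. Add the point at infinity: total = 28.

#E(F_23) = 28


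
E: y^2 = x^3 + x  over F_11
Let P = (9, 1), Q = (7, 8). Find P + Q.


P != Q, so use the chord formula.
s = (y2 - y1) / (x2 - x1) = (7) / (9) mod 11 = 2
x3 = s^2 - x1 - x2 mod 11 = 2^2 - 9 - 7 = 10
y3 = s (x1 - x3) - y1 mod 11 = 2 * (9 - 10) - 1 = 8

P + Q = (10, 8)


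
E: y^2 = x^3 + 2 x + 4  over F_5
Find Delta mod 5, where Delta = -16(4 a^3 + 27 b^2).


4 a^3 + 27 b^2 = 4*2^3 + 27*4^2 = 32 + 432 = 464
Delta = -16 * (464) = -7424
Delta mod 5 = 1

Delta = 1 (mod 5)


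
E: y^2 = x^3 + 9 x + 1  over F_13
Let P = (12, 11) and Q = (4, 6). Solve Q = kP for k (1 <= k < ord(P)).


Enumerate multiples of P until we hit Q = (4, 6):
  1P = (12, 11)
  2P = (11, 12)
  3P = (4, 7)
  4P = (7, 11)
  5P = (7, 2)
  6P = (4, 6)
Match found at i = 6.

k = 6


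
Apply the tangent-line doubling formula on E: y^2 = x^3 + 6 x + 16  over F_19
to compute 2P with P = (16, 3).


Doubling: s = (3 x1^2 + a) / (2 y1)
s = (3*16^2 + 6) / (2*3) mod 19 = 15
x3 = s^2 - 2 x1 mod 19 = 15^2 - 2*16 = 3
y3 = s (x1 - x3) - y1 mod 19 = 15 * (16 - 3) - 3 = 2

2P = (3, 2)


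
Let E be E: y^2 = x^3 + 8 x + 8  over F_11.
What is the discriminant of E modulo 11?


4 a^3 + 27 b^2 = 4*8^3 + 27*8^2 = 2048 + 1728 = 3776
Delta = -16 * (3776) = -60416
Delta mod 11 = 7

Delta = 7 (mod 11)


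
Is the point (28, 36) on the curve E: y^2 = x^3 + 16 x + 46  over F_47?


Check whether y^2 = x^3 + 16 x + 46 (mod 47) for (x, y) = (28, 36).
LHS: y^2 = 36^2 mod 47 = 27
RHS: x^3 + 16 x + 46 = 28^3 + 16*28 + 46 mod 47 = 27
LHS = RHS

Yes, on the curve


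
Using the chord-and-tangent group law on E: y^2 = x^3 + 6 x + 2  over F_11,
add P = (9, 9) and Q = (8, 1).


P != Q, so use the chord formula.
s = (y2 - y1) / (x2 - x1) = (3) / (10) mod 11 = 8
x3 = s^2 - x1 - x2 mod 11 = 8^2 - 9 - 8 = 3
y3 = s (x1 - x3) - y1 mod 11 = 8 * (9 - 3) - 9 = 6

P + Q = (3, 6)


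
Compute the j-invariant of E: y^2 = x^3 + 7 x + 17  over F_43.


Delta = -16(4 a^3 + 27 b^2) mod 43 = 2
-1728 * (4 a)^3 = -1728 * (4*7)^3 mod 43 = 39
j = 39 * 2^(-1) mod 43 = 41

j = 41 (mod 43)


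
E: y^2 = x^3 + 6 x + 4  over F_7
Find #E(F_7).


For each x in F_7, count y with y^2 = x^3 + 6 x + 4 mod 7:
  x = 0: RHS = 4, y in [2, 5]  -> 2 point(s)
  x = 1: RHS = 4, y in [2, 5]  -> 2 point(s)
  x = 3: RHS = 0, y in [0]  -> 1 point(s)
  x = 4: RHS = 1, y in [1, 6]  -> 2 point(s)
  x = 6: RHS = 4, y in [2, 5]  -> 2 point(s)
Affine points: 9. Add the point at infinity: total = 10.

#E(F_7) = 10


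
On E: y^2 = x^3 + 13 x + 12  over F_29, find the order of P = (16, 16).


Compute successive multiples of P until we hit O:
  1P = (16, 16)
  2P = (20, 6)
  3P = (21, 11)
  4P = (22, 19)
  5P = (13, 0)
  6P = (22, 10)
  7P = (21, 18)
  8P = (20, 23)
  ... (continuing to 10P)
  10P = O

ord(P) = 10


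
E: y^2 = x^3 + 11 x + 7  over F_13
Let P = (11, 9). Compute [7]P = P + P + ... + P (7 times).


k = 7 = 111_2 (binary, LSB first: 111)
Double-and-add from P = (11, 9):
  bit 0 = 1: acc = O + (11, 9) = (11, 9)
  bit 1 = 1: acc = (11, 9) + (8, 10) = (10, 8)
  bit 2 = 1: acc = (10, 8) + (6, 9) = (6, 4)

7P = (6, 4)


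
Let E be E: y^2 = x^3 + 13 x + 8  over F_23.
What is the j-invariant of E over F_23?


Delta = -16(4 a^3 + 27 b^2) mod 23 = 12
-1728 * (4 a)^3 = -1728 * (4*13)^3 mod 23 = 19
j = 19 * 12^(-1) mod 23 = 15

j = 15 (mod 23)


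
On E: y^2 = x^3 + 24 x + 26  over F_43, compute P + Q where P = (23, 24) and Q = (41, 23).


P != Q, so use the chord formula.
s = (y2 - y1) / (x2 - x1) = (42) / (18) mod 43 = 31
x3 = s^2 - x1 - x2 mod 43 = 31^2 - 23 - 41 = 37
y3 = s (x1 - x3) - y1 mod 43 = 31 * (23 - 37) - 24 = 15

P + Q = (37, 15)


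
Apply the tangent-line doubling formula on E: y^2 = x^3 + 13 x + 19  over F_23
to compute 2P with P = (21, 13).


Doubling: s = (3 x1^2 + a) / (2 y1)
s = (3*21^2 + 13) / (2*13) mod 23 = 16
x3 = s^2 - 2 x1 mod 23 = 16^2 - 2*21 = 7
y3 = s (x1 - x3) - y1 mod 23 = 16 * (21 - 7) - 13 = 4

2P = (7, 4)


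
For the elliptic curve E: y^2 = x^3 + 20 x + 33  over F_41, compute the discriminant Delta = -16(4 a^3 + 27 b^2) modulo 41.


4 a^3 + 27 b^2 = 4*20^3 + 27*33^2 = 32000 + 29403 = 61403
Delta = -16 * (61403) = -982448
Delta mod 41 = 35

Delta = 35 (mod 41)


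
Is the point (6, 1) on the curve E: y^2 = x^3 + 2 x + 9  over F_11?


Check whether y^2 = x^3 + 2 x + 9 (mod 11) for (x, y) = (6, 1).
LHS: y^2 = 1^2 mod 11 = 1
RHS: x^3 + 2 x + 9 = 6^3 + 2*6 + 9 mod 11 = 6
LHS != RHS

No, not on the curve


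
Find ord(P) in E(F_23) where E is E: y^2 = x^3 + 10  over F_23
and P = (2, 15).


Compute successive multiples of P until we hit O:
  1P = (2, 15)
  2P = (21, 5)
  3P = (12, 6)
  4P = (22, 3)
  5P = (15, 2)
  6P = (7, 13)
  7P = (16, 9)
  8P = (8, 4)
  ... (continuing to 24P)
  24P = O

ord(P) = 24


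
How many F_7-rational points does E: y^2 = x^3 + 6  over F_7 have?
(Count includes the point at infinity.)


For each x in F_7, count y with y^2 = x^3 + 0 x + 6 mod 7:
  x = 1: RHS = 0, y in [0]  -> 1 point(s)
  x = 2: RHS = 0, y in [0]  -> 1 point(s)
  x = 4: RHS = 0, y in [0]  -> 1 point(s)
Affine points: 3. Add the point at infinity: total = 4.

#E(F_7) = 4


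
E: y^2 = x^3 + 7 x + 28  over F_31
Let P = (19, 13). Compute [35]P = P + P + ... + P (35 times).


k = 35 = 100011_2 (binary, LSB first: 110001)
Double-and-add from P = (19, 13):
  bit 0 = 1: acc = O + (19, 13) = (19, 13)
  bit 1 = 1: acc = (19, 13) + (25, 24) = (5, 23)
  bit 2 = 0: acc unchanged = (5, 23)
  bit 3 = 0: acc unchanged = (5, 23)
  bit 4 = 0: acc unchanged = (5, 23)
  bit 5 = 1: acc = (5, 23) + (11, 14) = (25, 7)

35P = (25, 7)


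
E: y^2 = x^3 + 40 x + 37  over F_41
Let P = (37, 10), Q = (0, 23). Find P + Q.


P != Q, so use the chord formula.
s = (y2 - y1) / (x2 - x1) = (13) / (4) mod 41 = 34
x3 = s^2 - x1 - x2 mod 41 = 34^2 - 37 - 0 = 12
y3 = s (x1 - x3) - y1 mod 41 = 34 * (37 - 12) - 10 = 20

P + Q = (12, 20)


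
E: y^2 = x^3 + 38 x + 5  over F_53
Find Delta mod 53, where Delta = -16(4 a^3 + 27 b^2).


4 a^3 + 27 b^2 = 4*38^3 + 27*5^2 = 219488 + 675 = 220163
Delta = -16 * (220163) = -3522608
Delta mod 53 = 37

Delta = 37 (mod 53)


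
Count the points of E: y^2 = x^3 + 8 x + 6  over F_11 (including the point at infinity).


For each x in F_11, count y with y^2 = x^3 + 8 x + 6 mod 11:
  x = 1: RHS = 4, y in [2, 9]  -> 2 point(s)
  x = 4: RHS = 3, y in [5, 6]  -> 2 point(s)
  x = 7: RHS = 9, y in [3, 8]  -> 2 point(s)
  x = 9: RHS = 4, y in [2, 9]  -> 2 point(s)
Affine points: 8. Add the point at infinity: total = 9.

#E(F_11) = 9


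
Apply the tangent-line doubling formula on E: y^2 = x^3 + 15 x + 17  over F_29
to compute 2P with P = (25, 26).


Doubling: s = (3 x1^2 + a) / (2 y1)
s = (3*25^2 + 15) / (2*26) mod 29 = 4
x3 = s^2 - 2 x1 mod 29 = 4^2 - 2*25 = 24
y3 = s (x1 - x3) - y1 mod 29 = 4 * (25 - 24) - 26 = 7

2P = (24, 7)


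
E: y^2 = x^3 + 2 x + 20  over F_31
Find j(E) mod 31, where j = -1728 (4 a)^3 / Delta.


Delta = -16(4 a^3 + 27 b^2) mod 31 = 9
-1728 * (4 a)^3 = -1728 * (4*2)^3 mod 31 = 4
j = 4 * 9^(-1) mod 31 = 28

j = 28 (mod 31)


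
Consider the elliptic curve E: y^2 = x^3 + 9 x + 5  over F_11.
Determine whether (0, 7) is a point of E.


Check whether y^2 = x^3 + 9 x + 5 (mod 11) for (x, y) = (0, 7).
LHS: y^2 = 7^2 mod 11 = 5
RHS: x^3 + 9 x + 5 = 0^3 + 9*0 + 5 mod 11 = 5
LHS = RHS

Yes, on the curve


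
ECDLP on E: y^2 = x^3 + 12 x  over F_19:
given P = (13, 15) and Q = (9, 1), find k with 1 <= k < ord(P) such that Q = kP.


Enumerate multiples of P until we hit Q = (9, 1):
  1P = (13, 15)
  2P = (9, 1)
Match found at i = 2.

k = 2


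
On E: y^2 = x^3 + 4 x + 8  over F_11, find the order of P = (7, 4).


Compute successive multiples of P until we hit O:
  1P = (7, 4)
  2P = (9, 5)
  3P = (9, 6)
  4P = (7, 7)
  5P = O

ord(P) = 5


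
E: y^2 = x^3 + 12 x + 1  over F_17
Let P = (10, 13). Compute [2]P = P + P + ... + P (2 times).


k = 2 = 10_2 (binary, LSB first: 01)
Double-and-add from P = (10, 13):
  bit 0 = 0: acc unchanged = O
  bit 1 = 1: acc = O + (5, 13) = (5, 13)

2P = (5, 13)


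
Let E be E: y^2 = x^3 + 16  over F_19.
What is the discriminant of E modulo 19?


4 a^3 + 27 b^2 = 4*0^3 + 27*16^2 = 0 + 6912 = 6912
Delta = -16 * (6912) = -110592
Delta mod 19 = 7

Delta = 7 (mod 19)


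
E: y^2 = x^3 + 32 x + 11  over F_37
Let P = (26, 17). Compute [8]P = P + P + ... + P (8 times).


k = 8 = 1000_2 (binary, LSB first: 0001)
Double-and-add from P = (26, 17):
  bit 0 = 0: acc unchanged = O
  bit 1 = 0: acc unchanged = O
  bit 2 = 0: acc unchanged = O
  bit 3 = 1: acc = O + (6, 7) = (6, 7)

8P = (6, 7)


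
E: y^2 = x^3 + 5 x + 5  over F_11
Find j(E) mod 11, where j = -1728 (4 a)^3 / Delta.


Delta = -16(4 a^3 + 27 b^2) mod 11 = 10
-1728 * (4 a)^3 = -1728 * (4*5)^3 mod 11 = 8
j = 8 * 10^(-1) mod 11 = 3

j = 3 (mod 11)


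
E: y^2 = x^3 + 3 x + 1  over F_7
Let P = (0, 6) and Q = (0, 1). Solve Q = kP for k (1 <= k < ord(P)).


Enumerate multiples of P until we hit Q = (0, 1):
  1P = (0, 6)
  2P = (4, 0)
  3P = (0, 1)
Match found at i = 3.

k = 3


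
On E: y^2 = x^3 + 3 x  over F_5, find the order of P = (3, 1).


Compute successive multiples of P until we hit O:
  1P = (3, 1)
  2P = (4, 4)
  3P = (2, 2)
  4P = (1, 2)
  5P = (0, 0)
  6P = (1, 3)
  7P = (2, 3)
  8P = (4, 1)
  ... (continuing to 10P)
  10P = O

ord(P) = 10


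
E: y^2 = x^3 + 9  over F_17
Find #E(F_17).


For each x in F_17, count y with y^2 = x^3 + 0 x + 9 mod 17:
  x = 0: RHS = 9, y in [3, 14]  -> 2 point(s)
  x = 2: RHS = 0, y in [0]  -> 1 point(s)
  x = 3: RHS = 2, y in [6, 11]  -> 2 point(s)
  x = 5: RHS = 15, y in [7, 10]  -> 2 point(s)
  x = 6: RHS = 4, y in [2, 15]  -> 2 point(s)
  x = 13: RHS = 13, y in [8, 9]  -> 2 point(s)
  x = 14: RHS = 16, y in [4, 13]  -> 2 point(s)
  x = 15: RHS = 1, y in [1, 16]  -> 2 point(s)
  x = 16: RHS = 8, y in [5, 12]  -> 2 point(s)
Affine points: 17. Add the point at infinity: total = 18.

#E(F_17) = 18


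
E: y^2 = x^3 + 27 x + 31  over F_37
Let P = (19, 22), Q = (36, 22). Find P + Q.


P != Q, so use the chord formula.
s = (y2 - y1) / (x2 - x1) = (0) / (17) mod 37 = 0
x3 = s^2 - x1 - x2 mod 37 = 0^2 - 19 - 36 = 19
y3 = s (x1 - x3) - y1 mod 37 = 0 * (19 - 19) - 22 = 15

P + Q = (19, 15)


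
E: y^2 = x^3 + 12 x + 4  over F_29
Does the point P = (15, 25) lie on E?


Check whether y^2 = x^3 + 12 x + 4 (mod 29) for (x, y) = (15, 25).
LHS: y^2 = 25^2 mod 29 = 16
RHS: x^3 + 12 x + 4 = 15^3 + 12*15 + 4 mod 29 = 21
LHS != RHS

No, not on the curve


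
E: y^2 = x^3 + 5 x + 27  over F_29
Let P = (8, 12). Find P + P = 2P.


Doubling: s = (3 x1^2 + a) / (2 y1)
s = (3*8^2 + 5) / (2*12) mod 29 = 7
x3 = s^2 - 2 x1 mod 29 = 7^2 - 2*8 = 4
y3 = s (x1 - x3) - y1 mod 29 = 7 * (8 - 4) - 12 = 16

2P = (4, 16)


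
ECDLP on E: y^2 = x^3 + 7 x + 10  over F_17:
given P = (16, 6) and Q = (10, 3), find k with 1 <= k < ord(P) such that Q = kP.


Enumerate multiples of P until we hit Q = (10, 3):
  1P = (16, 6)
  2P = (6, 8)
  3P = (10, 3)
Match found at i = 3.

k = 3


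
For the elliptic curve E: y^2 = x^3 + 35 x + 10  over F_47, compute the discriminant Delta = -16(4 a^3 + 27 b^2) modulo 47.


4 a^3 + 27 b^2 = 4*35^3 + 27*10^2 = 171500 + 2700 = 174200
Delta = -16 * (174200) = -2787200
Delta mod 47 = 41

Delta = 41 (mod 47)


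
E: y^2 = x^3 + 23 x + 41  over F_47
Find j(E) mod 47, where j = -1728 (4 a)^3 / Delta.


Delta = -16(4 a^3 + 27 b^2) mod 47 = 13
-1728 * (4 a)^3 = -1728 * (4*23)^3 mod 47 = 6
j = 6 * 13^(-1) mod 47 = 33

j = 33 (mod 47)


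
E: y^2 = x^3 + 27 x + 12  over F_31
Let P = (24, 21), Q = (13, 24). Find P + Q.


P != Q, so use the chord formula.
s = (y2 - y1) / (x2 - x1) = (3) / (20) mod 31 = 11
x3 = s^2 - x1 - x2 mod 31 = 11^2 - 24 - 13 = 22
y3 = s (x1 - x3) - y1 mod 31 = 11 * (24 - 22) - 21 = 1

P + Q = (22, 1)


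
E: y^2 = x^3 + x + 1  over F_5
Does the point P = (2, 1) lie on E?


Check whether y^2 = x^3 + 1 x + 1 (mod 5) for (x, y) = (2, 1).
LHS: y^2 = 1^2 mod 5 = 1
RHS: x^3 + 1 x + 1 = 2^3 + 1*2 + 1 mod 5 = 1
LHS = RHS

Yes, on the curve


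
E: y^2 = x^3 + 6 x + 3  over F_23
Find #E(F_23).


For each x in F_23, count y with y^2 = x^3 + 6 x + 3 mod 23:
  x = 0: RHS = 3, y in [7, 16]  -> 2 point(s)
  x = 2: RHS = 0, y in [0]  -> 1 point(s)
  x = 3: RHS = 2, y in [5, 18]  -> 2 point(s)
  x = 6: RHS = 2, y in [5, 18]  -> 2 point(s)
  x = 9: RHS = 4, y in [2, 21]  -> 2 point(s)
  x = 12: RHS = 9, y in [3, 20]  -> 2 point(s)
  x = 13: RHS = 1, y in [1, 22]  -> 2 point(s)
  x = 14: RHS = 2, y in [5, 18]  -> 2 point(s)
  x = 15: RHS = 18, y in [8, 15]  -> 2 point(s)
  x = 16: RHS = 9, y in [3, 20]  -> 2 point(s)
  x = 17: RHS = 4, y in [2, 21]  -> 2 point(s)
  x = 18: RHS = 9, y in [3, 20]  -> 2 point(s)
  x = 20: RHS = 4, y in [2, 21]  -> 2 point(s)
  x = 21: RHS = 6, y in [11, 12]  -> 2 point(s)
Affine points: 27. Add the point at infinity: total = 28.

#E(F_23) = 28


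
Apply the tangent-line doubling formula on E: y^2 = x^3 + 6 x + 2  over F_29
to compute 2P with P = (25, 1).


Doubling: s = (3 x1^2 + a) / (2 y1)
s = (3*25^2 + 6) / (2*1) mod 29 = 27
x3 = s^2 - 2 x1 mod 29 = 27^2 - 2*25 = 12
y3 = s (x1 - x3) - y1 mod 29 = 27 * (25 - 12) - 1 = 2

2P = (12, 2)


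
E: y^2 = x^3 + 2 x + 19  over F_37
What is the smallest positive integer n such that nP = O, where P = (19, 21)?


Compute successive multiples of P until we hit O:
  1P = (19, 21)
  2P = (24, 4)
  3P = (10, 15)
  4P = (29, 34)
  5P = (14, 4)
  6P = (20, 20)
  7P = (36, 33)
  8P = (9, 10)
  ... (continuing to 31P)
  31P = O

ord(P) = 31


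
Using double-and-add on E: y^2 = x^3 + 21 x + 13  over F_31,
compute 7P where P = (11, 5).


k = 7 = 111_2 (binary, LSB first: 111)
Double-and-add from P = (11, 5):
  bit 0 = 1: acc = O + (11, 5) = (11, 5)
  bit 1 = 1: acc = (11, 5) + (3, 17) = (27, 19)
  bit 2 = 1: acc = (27, 19) + (2, 30) = (20, 30)

7P = (20, 30)


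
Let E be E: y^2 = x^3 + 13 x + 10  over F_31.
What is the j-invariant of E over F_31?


Delta = -16(4 a^3 + 27 b^2) mod 31 = 22
-1728 * (4 a)^3 = -1728 * (4*13)^3 mod 31 = 29
j = 29 * 22^(-1) mod 31 = 14

j = 14 (mod 31)


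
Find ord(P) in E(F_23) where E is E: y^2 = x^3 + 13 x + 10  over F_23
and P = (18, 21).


Compute successive multiples of P until we hit O:
  1P = (18, 21)
  2P = (11, 9)
  3P = (19, 20)
  4P = (10, 17)
  5P = (1, 22)
  6P = (20, 17)
  7P = (12, 13)
  8P = (5, 4)
  ... (continuing to 19P)
  19P = O

ord(P) = 19


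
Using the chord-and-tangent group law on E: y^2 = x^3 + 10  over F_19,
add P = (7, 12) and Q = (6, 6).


P != Q, so use the chord formula.
s = (y2 - y1) / (x2 - x1) = (13) / (18) mod 19 = 6
x3 = s^2 - x1 - x2 mod 19 = 6^2 - 7 - 6 = 4
y3 = s (x1 - x3) - y1 mod 19 = 6 * (7 - 4) - 12 = 6

P + Q = (4, 6)


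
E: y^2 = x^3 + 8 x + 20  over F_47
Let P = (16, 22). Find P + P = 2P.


Doubling: s = (3 x1^2 + a) / (2 y1)
s = (3*16^2 + 8) / (2*22) mod 47 = 39
x3 = s^2 - 2 x1 mod 47 = 39^2 - 2*16 = 32
y3 = s (x1 - x3) - y1 mod 47 = 39 * (16 - 32) - 22 = 12

2P = (32, 12)


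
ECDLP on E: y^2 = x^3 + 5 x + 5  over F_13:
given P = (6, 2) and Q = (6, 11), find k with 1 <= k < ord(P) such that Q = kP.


Enumerate multiples of P until we hit Q = (6, 11):
  1P = (6, 2)
  2P = (2, 7)
  3P = (9, 5)
  4P = (12, 5)
  5P = (5, 5)
  6P = (11, 0)
  7P = (5, 8)
  8P = (12, 8)
  9P = (9, 8)
  10P = (2, 6)
  11P = (6, 11)
Match found at i = 11.

k = 11


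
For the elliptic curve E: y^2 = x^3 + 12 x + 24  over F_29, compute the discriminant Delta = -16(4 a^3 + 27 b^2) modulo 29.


4 a^3 + 27 b^2 = 4*12^3 + 27*24^2 = 6912 + 15552 = 22464
Delta = -16 * (22464) = -359424
Delta mod 29 = 2

Delta = 2 (mod 29)


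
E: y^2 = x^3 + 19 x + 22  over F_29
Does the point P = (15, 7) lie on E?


Check whether y^2 = x^3 + 19 x + 22 (mod 29) for (x, y) = (15, 7).
LHS: y^2 = 7^2 mod 29 = 20
RHS: x^3 + 19 x + 22 = 15^3 + 19*15 + 22 mod 29 = 28
LHS != RHS

No, not on the curve


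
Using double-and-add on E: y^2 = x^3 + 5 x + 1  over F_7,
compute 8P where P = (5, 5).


k = 8 = 1000_2 (binary, LSB first: 0001)
Double-and-add from P = (5, 5):
  bit 0 = 0: acc unchanged = O
  bit 1 = 0: acc unchanged = O
  bit 2 = 0: acc unchanged = O
  bit 3 = 1: acc = O + (5, 2) = (5, 2)

8P = (5, 2)


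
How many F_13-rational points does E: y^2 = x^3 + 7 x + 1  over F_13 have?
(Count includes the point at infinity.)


For each x in F_13, count y with y^2 = x^3 + 7 x + 1 mod 13:
  x = 0: RHS = 1, y in [1, 12]  -> 2 point(s)
  x = 1: RHS = 9, y in [3, 10]  -> 2 point(s)
  x = 2: RHS = 10, y in [6, 7]  -> 2 point(s)
  x = 3: RHS = 10, y in [6, 7]  -> 2 point(s)
  x = 6: RHS = 12, y in [5, 8]  -> 2 point(s)
  x = 7: RHS = 3, y in [4, 9]  -> 2 point(s)
  x = 8: RHS = 10, y in [6, 7]  -> 2 point(s)
  x = 9: RHS = 0, y in [0]  -> 1 point(s)
Affine points: 15. Add the point at infinity: total = 16.

#E(F_13) = 16


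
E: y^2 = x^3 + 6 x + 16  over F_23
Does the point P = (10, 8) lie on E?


Check whether y^2 = x^3 + 6 x + 16 (mod 23) for (x, y) = (10, 8).
LHS: y^2 = 8^2 mod 23 = 18
RHS: x^3 + 6 x + 16 = 10^3 + 6*10 + 16 mod 23 = 18
LHS = RHS

Yes, on the curve


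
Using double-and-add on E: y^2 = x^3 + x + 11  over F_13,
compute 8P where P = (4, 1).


k = 8 = 1000_2 (binary, LSB first: 0001)
Double-and-add from P = (4, 1):
  bit 0 = 0: acc unchanged = O
  bit 1 = 0: acc unchanged = O
  bit 2 = 0: acc unchanged = O
  bit 3 = 1: acc = O + (4, 12) = (4, 12)

8P = (4, 12)


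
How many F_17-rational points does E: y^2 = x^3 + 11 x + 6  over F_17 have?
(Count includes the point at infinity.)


For each x in F_17, count y with y^2 = x^3 + 11 x + 6 mod 17:
  x = 1: RHS = 1, y in [1, 16]  -> 2 point(s)
  x = 2: RHS = 2, y in [6, 11]  -> 2 point(s)
  x = 3: RHS = 15, y in [7, 10]  -> 2 point(s)
  x = 5: RHS = 16, y in [4, 13]  -> 2 point(s)
  x = 6: RHS = 16, y in [4, 13]  -> 2 point(s)
  x = 7: RHS = 1, y in [1, 16]  -> 2 point(s)
  x = 9: RHS = 1, y in [1, 16]  -> 2 point(s)
  x = 11: RHS = 13, y in [8, 9]  -> 2 point(s)
  x = 12: RHS = 13, y in [8, 9]  -> 2 point(s)
  x = 13: RHS = 0, y in [0]  -> 1 point(s)
Affine points: 19. Add the point at infinity: total = 20.

#E(F_17) = 20


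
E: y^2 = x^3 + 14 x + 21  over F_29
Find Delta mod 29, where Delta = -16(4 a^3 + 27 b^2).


4 a^3 + 27 b^2 = 4*14^3 + 27*21^2 = 10976 + 11907 = 22883
Delta = -16 * (22883) = -366128
Delta mod 29 = 26

Delta = 26 (mod 29)


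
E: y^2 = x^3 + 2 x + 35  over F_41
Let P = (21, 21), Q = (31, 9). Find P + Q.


P != Q, so use the chord formula.
s = (y2 - y1) / (x2 - x1) = (29) / (10) mod 41 = 7
x3 = s^2 - x1 - x2 mod 41 = 7^2 - 21 - 31 = 38
y3 = s (x1 - x3) - y1 mod 41 = 7 * (21 - 38) - 21 = 24

P + Q = (38, 24)


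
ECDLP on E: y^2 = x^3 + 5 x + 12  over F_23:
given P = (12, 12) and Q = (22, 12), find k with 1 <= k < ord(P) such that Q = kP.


Enumerate multiples of P until we hit Q = (22, 12):
  1P = (12, 12)
  2P = (22, 11)
  3P = (15, 9)
  4P = (20, 19)
  5P = (18, 0)
  6P = (20, 4)
  7P = (15, 14)
  8P = (22, 12)
Match found at i = 8.

k = 8


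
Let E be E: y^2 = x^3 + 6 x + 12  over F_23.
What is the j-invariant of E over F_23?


Delta = -16(4 a^3 + 27 b^2) mod 23 = 6
-1728 * (4 a)^3 = -1728 * (4*6)^3 mod 23 = 20
j = 20 * 6^(-1) mod 23 = 11

j = 11 (mod 23)


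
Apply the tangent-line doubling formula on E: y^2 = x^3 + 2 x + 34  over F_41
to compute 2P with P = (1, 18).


Doubling: s = (3 x1^2 + a) / (2 y1)
s = (3*1^2 + 2) / (2*18) mod 41 = 40
x3 = s^2 - 2 x1 mod 41 = 40^2 - 2*1 = 40
y3 = s (x1 - x3) - y1 mod 41 = 40 * (1 - 40) - 18 = 21

2P = (40, 21)
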